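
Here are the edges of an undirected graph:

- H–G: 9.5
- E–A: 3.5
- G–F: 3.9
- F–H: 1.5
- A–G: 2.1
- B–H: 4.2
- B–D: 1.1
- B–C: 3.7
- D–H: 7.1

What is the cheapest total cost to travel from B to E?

Compare a few routes:
B–H–F–G–A–E: 4.2+1.5+3.9+2.1+3.5 = 15.2
B–D–H–F–G–A–E: 1.1+7.1+1.5+3.9+2.1+3.5 = 19.2
Cheapest is B–H–F–G–A–E at 15.2.

15.2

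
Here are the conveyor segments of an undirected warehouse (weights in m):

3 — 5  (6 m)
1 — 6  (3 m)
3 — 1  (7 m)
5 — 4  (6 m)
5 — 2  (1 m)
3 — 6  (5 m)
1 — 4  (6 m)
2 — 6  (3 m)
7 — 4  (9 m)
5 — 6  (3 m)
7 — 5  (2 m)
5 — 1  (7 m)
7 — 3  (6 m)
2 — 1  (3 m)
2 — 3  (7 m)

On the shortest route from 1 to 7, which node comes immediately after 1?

2

Candidate routes:
1–6–5–7: 3+3+2 = 8
1–5–7: 7+2 = 9
1–2–5–7: 3+1+2 = 6
The minimum is 6 m via 1–2–5–7.
So from 1 the first move is to 2.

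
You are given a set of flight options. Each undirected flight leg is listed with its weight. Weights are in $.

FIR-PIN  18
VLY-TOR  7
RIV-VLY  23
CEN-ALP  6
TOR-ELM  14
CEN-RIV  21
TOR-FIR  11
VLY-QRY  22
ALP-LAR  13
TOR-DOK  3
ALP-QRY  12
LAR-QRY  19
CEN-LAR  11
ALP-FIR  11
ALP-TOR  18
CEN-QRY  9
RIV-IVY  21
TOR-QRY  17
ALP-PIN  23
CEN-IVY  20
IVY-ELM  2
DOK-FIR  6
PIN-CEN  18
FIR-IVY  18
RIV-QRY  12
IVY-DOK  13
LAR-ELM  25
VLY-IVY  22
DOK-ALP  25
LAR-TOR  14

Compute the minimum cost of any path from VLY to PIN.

$34

Enumerating some paths:
VLY–TOR–ALP–CEN–PIN: 7+18+6+18 = 49
VLY–TOR–DOK–FIR–PIN: 7+3+6+18 = 34
VLY–TOR–FIR–PIN: 7+11+18 = 36
VLY–TOR–ALP–PIN: 7+18+23 = 48
The minimum is $34 via VLY–TOR–DOK–FIR–PIN.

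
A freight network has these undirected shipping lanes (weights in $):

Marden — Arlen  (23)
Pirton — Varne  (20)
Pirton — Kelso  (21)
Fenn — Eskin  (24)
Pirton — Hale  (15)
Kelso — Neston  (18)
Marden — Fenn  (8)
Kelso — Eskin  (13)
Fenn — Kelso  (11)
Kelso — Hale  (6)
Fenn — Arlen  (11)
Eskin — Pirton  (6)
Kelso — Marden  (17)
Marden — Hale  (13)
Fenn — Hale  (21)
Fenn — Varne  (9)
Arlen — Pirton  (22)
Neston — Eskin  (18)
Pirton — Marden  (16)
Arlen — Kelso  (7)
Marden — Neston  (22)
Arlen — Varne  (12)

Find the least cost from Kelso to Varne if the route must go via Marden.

$34

Best Kelso to Marden: Kelso–Marden costing 17
Shortest Marden→Varne: Marden–Fenn–Varne = 17
Total via Marden: 17 + 17 = $34.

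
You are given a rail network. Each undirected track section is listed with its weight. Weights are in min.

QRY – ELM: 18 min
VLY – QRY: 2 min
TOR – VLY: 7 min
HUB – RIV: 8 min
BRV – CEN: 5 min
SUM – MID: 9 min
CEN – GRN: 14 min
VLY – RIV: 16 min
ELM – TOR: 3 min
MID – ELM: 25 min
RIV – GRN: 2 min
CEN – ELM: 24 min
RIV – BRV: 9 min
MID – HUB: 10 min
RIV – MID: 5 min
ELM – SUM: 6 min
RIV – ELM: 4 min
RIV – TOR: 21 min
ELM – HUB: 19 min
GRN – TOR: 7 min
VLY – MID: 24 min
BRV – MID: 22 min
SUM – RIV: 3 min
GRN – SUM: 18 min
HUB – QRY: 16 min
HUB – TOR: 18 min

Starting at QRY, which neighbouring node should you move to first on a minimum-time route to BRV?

VLY

Enumerating some paths:
QRY - VLY - TOR - ELM - RIV - BRV: 2+7+3+4+9 = 25
QRY - VLY - RIV - BRV: 2+16+9 = 27
QRY - VLY - TOR - GRN - RIV - BRV: 2+7+7+2+9 = 27
QRY - VLY - TOR - ELM - SUM - RIV - BRV: 2+7+3+6+3+9 = 30
The minimum is 25 min via QRY - VLY - TOR - ELM - RIV - BRV.
So from QRY the first move is to VLY.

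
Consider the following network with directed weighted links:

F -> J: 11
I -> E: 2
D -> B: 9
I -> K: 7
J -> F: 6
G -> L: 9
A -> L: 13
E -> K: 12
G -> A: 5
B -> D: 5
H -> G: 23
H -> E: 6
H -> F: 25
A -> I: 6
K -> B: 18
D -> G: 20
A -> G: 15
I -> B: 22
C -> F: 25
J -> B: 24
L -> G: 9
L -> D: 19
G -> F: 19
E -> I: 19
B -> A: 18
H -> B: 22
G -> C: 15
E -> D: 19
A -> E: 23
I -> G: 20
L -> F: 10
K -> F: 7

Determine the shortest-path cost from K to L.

49

Compare a few routes:
K–B–A–L: 18+18+13 = 49
K–B–A–G–L: 18+18+15+9 = 60
K–B–D–G–L: 18+5+20+9 = 52
Cheapest is K–B–A–L at 49.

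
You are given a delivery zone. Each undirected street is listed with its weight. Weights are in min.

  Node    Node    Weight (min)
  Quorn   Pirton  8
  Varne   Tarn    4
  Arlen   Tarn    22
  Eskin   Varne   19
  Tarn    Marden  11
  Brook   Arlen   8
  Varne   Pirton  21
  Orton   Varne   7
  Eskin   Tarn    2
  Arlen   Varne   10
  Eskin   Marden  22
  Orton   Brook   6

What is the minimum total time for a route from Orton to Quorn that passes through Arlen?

Best Orton to Arlen: Orton–Brook–Arlen costing 14
Shortest Arlen→Quorn: Arlen–Varne–Pirton–Quorn = 39
Total via Arlen: 14 + 39 = 53 min.

53 min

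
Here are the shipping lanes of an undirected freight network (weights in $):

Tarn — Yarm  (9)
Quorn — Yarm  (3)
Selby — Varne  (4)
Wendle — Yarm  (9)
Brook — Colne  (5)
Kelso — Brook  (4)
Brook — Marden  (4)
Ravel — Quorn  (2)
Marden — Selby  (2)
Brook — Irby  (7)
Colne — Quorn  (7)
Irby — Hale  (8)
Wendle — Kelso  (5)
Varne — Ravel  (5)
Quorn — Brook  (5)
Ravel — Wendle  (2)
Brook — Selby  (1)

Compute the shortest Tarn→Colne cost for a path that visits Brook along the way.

$22

Shortest Tarn→Brook: Tarn → Yarm → Quorn → Brook = 17
Shortest Brook→Colne: Brook → Colne = 5
Total via Brook: 17 + 5 = $22.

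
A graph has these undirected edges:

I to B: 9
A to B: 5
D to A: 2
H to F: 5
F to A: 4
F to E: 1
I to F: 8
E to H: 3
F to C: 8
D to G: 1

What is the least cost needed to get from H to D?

Running Dijkstra from H:
H: 0
E: 3  (via H)
F: 4  (via E)
A: 8  (via F)
D: 10  (via A)
Shortest route: H–E–F–A–D = 10.

10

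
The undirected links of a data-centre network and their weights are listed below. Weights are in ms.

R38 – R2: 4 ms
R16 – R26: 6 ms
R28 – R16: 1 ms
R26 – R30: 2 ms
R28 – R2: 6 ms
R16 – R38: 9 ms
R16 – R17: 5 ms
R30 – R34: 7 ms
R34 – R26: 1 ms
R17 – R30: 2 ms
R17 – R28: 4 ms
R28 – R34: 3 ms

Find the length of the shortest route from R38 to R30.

16 ms

Running Dijkstra from R38:
R38: 0
R2: 4  (via R38)
R16: 9  (via R38)
R28: 10  (via R2)
R34: 13  (via R28)
R17: 14  (via R16)
R26: 14  (via R34)
R30: 16  (via R17)
Shortest route: R38–R16–R17–R30 = 16 ms.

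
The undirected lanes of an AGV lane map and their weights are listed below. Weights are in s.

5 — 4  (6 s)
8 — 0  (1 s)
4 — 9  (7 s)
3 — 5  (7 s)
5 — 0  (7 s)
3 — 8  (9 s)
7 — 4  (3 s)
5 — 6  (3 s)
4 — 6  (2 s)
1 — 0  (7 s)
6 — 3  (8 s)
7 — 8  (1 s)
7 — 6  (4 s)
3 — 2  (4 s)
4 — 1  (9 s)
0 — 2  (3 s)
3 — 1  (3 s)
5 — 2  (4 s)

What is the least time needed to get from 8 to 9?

Compare a few routes:
8 → 7 → 4 → 9: 1+3+7 = 11
8 → 7 → 6 → 4 → 9: 1+4+2+7 = 14
The minimum is 11 s via 8 → 7 → 4 → 9.

11 s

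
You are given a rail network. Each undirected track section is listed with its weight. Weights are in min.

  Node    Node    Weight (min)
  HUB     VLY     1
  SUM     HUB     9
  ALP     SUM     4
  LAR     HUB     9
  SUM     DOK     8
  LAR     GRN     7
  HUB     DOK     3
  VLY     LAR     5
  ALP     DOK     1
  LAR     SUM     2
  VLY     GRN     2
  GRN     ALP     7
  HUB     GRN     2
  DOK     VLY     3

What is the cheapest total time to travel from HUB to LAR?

6 min

Compare a few routes:
HUB–VLY–LAR: 1+5 = 6
HUB–LAR: 9 = 9
HUB–GRN–LAR: 2+7 = 9
Cheapest is HUB–VLY–LAR at 6 min.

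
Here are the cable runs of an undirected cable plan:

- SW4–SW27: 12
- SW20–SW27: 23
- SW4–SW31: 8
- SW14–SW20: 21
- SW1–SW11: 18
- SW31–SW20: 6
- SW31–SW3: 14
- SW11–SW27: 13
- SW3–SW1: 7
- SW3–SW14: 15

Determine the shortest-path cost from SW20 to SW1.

Compare a few routes:
SW20 - SW31 - SW3 - SW1: 6+14+7 = 27
SW20 - SW14 - SW3 - SW1: 21+15+7 = 43
Cheapest is SW20 - SW31 - SW3 - SW1 at 27.

27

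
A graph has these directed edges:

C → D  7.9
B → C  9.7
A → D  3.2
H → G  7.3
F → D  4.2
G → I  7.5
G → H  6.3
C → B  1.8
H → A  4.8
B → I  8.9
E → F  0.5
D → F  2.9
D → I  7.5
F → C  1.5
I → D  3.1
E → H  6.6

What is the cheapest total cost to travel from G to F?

13.5

Compare a few routes:
G–I–D–F: 7.5+3.1+2.9 = 13.5
G–H–A–D–F: 6.3+4.8+3.2+2.9 = 17.2
The minimum is 13.5 via G–I–D–F.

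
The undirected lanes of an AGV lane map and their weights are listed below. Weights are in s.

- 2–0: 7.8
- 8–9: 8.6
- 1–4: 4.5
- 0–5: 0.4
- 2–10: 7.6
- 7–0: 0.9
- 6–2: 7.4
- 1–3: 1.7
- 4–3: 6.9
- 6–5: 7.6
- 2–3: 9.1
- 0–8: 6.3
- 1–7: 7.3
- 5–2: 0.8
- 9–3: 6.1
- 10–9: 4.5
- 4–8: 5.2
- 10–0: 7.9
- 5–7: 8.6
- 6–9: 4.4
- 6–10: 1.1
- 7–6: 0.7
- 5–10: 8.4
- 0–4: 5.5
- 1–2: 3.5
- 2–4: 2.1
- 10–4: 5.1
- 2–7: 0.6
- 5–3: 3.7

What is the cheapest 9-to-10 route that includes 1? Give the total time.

13.7 s

Shortest 9→1: 9 → 3 → 1 = 7.8
Shortest 1→10: 1 → 2 → 7 → 6 → 10 = 5.9
Total via 1: 7.8 + 5.9 = 13.7 s.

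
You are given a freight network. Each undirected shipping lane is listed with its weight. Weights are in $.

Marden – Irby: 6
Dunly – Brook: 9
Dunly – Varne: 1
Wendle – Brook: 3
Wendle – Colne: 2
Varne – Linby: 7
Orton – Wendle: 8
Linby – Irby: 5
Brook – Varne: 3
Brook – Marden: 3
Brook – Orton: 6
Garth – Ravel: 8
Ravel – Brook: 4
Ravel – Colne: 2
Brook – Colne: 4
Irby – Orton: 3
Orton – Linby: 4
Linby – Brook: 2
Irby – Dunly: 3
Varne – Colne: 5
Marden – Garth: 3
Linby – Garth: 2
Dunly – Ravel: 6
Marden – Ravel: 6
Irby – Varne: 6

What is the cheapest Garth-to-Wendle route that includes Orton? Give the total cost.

$14

Best Garth to Orton: Garth–Linby–Orton costing 6
Shortest Orton→Wendle: Orton–Wendle = 8
Total via Orton: 6 + 8 = $14.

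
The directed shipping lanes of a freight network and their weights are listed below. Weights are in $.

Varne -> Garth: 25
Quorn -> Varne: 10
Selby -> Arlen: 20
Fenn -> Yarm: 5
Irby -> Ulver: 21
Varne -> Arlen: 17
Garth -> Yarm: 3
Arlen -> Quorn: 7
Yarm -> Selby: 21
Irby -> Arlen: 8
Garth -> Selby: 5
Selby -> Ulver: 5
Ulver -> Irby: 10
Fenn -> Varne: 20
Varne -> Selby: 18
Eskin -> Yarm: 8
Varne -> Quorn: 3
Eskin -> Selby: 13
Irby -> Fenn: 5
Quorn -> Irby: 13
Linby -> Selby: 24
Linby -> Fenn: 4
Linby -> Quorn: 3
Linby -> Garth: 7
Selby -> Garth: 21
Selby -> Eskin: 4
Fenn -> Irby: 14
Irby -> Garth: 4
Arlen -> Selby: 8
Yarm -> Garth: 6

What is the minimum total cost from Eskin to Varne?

Compare a few routes:
Eskin - Selby - Ulver - Irby - Arlen - Quorn - Varne: 13+5+10+8+7+10 = 53
Eskin - Selby - Arlen - Quorn - Varne: 13+20+7+10 = 50
The minimum is $50 via Eskin - Selby - Arlen - Quorn - Varne.

$50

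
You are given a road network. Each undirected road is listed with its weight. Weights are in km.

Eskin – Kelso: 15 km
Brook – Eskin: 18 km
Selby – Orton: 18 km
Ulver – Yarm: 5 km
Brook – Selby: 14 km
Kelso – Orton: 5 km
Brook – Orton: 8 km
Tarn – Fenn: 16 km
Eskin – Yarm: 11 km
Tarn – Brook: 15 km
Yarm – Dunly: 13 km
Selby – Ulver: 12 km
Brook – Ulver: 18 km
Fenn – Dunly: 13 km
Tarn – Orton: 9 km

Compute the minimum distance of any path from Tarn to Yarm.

Candidate routes:
Tarn → Brook → Ulver → Yarm: 15+18+5 = 38
Tarn → Orton → Kelso → Eskin → Yarm: 9+5+15+11 = 40
Tarn → Orton → Brook → Ulver → Yarm: 9+8+18+5 = 40
Tarn → Fenn → Dunly → Yarm: 16+13+13 = 42
The minimum is 38 km via Tarn → Brook → Ulver → Yarm.

38 km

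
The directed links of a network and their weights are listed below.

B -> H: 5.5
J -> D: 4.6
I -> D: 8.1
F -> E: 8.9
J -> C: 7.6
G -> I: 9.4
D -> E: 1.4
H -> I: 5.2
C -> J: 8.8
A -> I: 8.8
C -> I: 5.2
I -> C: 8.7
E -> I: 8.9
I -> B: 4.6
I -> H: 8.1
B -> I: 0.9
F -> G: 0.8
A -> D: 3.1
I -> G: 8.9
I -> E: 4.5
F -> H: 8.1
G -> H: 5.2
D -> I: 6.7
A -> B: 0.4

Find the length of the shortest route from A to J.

Running Dijkstra from A:
A: 0
B: 0.4  (via A)
I: 1.3  (via B)
D: 3.1  (via A)
E: 4.5  (via D)
H: 5.9  (via B)
C: 10  (via I)
G: 10.2  (via I)
J: 18.8  (via C)
Shortest route: A → B → I → C → J = 18.8.

18.8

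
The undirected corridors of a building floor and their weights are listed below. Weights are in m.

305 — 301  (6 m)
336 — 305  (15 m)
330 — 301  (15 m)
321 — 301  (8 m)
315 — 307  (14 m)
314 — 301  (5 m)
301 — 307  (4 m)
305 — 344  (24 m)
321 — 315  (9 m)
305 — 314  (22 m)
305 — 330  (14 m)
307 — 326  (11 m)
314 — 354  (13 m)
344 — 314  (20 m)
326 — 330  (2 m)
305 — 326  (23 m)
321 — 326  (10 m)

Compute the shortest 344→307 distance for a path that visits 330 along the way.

51 m

Best 344 to 330: 344–305–330 costing 38
Shortest 330→307: 330–326–307 = 13
Total via 330: 38 + 13 = 51 m.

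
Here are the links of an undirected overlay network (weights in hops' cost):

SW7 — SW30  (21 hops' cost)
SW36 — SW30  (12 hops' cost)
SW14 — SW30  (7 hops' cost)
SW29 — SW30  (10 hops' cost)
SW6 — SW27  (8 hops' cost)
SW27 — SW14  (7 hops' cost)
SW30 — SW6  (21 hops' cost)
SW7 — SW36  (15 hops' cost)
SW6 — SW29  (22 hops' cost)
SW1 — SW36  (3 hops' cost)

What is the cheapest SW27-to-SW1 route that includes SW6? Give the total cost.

Best SW27 to SW6: SW27–SW6 costing 8
Best SW6 to SW1: SW6–SW30–SW36–SW1 costing 36
Total via SW6: 8 + 36 = 44 hops' cost.

44 hops' cost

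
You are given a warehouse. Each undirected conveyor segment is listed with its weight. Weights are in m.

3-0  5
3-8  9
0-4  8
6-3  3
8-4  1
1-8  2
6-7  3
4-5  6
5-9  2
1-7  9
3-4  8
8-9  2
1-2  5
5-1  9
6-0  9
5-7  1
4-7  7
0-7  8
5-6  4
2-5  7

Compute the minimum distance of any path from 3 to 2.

Settle nodes by increasing distance from 3:
3: 0
6: 3  (via 3)
0: 5  (via 3)
7: 6  (via 6)
5: 7  (via 6)
4: 8  (via 3)
8: 9  (via 3)
9: 9  (via 5)
1: 11  (via 8)
2: 14  (via 5)
Shortest route: 3 → 6 → 5 → 2 = 14 m.

14 m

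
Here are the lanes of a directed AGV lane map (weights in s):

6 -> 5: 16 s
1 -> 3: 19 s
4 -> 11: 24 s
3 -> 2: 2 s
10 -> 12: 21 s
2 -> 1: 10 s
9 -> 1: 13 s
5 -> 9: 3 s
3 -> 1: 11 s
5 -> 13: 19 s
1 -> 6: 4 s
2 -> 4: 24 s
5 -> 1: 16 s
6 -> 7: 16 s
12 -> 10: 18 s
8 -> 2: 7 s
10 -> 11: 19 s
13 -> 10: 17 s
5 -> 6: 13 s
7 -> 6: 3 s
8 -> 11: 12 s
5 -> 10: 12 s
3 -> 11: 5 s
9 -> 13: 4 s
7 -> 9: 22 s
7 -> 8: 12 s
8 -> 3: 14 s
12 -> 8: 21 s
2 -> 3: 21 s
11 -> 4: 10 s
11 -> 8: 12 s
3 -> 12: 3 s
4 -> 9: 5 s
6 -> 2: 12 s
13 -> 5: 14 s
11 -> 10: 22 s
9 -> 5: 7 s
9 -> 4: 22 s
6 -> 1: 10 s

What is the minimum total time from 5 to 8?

Candidate routes:
5–6–7–8: 13+16+12 = 41
5–10–11–8: 12+19+12 = 43
Cheapest is 5–6–7–8 at 41 s.

41 s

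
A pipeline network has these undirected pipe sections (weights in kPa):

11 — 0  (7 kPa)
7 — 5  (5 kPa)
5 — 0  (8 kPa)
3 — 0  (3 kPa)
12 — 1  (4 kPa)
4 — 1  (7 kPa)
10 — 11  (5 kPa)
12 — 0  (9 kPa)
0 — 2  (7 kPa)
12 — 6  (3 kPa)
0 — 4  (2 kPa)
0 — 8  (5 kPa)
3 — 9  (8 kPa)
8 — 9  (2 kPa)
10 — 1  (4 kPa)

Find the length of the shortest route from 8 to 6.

17 kPa

Candidate routes:
8–0–12–6: 5+9+3 = 17
8–9–3–0–12–6: 2+8+3+9+3 = 25
8–0–11–10–1–12–6: 5+7+5+4+4+3 = 28
8–0–4–1–12–6: 5+2+7+4+3 = 21
Cheapest is 8–0–12–6 at 17 kPa.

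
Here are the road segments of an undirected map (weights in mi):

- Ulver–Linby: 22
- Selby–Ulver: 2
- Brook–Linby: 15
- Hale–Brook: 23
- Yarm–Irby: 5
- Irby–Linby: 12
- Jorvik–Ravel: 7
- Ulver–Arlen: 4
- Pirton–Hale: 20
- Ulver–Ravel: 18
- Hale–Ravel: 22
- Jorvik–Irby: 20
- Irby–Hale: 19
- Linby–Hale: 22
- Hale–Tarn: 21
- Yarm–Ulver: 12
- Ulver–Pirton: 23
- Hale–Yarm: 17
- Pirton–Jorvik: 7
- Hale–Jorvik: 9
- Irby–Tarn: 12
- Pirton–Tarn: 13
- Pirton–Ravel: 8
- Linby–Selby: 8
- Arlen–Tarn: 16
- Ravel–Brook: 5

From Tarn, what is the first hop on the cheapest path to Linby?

Irby

Enumerating some paths:
Tarn - Pirton - Ravel - Brook - Linby: 13+8+5+15 = 41
Tarn - Irby - Linby: 12+12 = 24
Tarn - Irby - Yarm - Ulver - Selby - Linby: 12+5+12+2+8 = 39
Tarn - Arlen - Ulver - Selby - Linby: 16+4+2+8 = 30
The minimum is 24 mi via Tarn - Irby - Linby.
So from Tarn the first move is to Irby.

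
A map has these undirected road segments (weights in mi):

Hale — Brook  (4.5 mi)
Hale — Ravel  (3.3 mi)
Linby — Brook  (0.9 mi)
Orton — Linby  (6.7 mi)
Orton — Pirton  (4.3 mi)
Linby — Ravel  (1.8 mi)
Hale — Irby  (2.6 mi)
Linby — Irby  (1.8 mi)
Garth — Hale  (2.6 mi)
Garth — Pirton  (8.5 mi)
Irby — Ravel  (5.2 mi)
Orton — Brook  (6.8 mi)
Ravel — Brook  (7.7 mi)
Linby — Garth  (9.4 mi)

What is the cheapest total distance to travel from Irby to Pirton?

12.8 mi

Running Dijkstra from Irby:
Irby: 0
Linby: 1.8  (via Irby)
Hale: 2.6  (via Irby)
Brook: 2.7  (via Linby)
Ravel: 3.6  (via Linby)
Garth: 5.2  (via Hale)
Orton: 8.5  (via Linby)
Pirton: 12.8  (via Orton)
Shortest route: Irby–Linby–Orton–Pirton = 12.8 mi.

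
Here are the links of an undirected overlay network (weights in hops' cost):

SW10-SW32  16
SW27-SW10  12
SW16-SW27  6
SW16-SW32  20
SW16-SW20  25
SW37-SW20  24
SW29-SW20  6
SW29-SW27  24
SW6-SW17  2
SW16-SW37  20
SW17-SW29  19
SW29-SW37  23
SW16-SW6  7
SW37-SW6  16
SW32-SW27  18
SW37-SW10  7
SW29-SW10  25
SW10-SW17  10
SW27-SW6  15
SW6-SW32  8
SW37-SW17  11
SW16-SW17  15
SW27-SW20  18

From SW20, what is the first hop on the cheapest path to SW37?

Enumerating some paths:
SW20–SW37: 24 = 24
SW20–SW29–SW37: 6+23 = 29
The minimum is 24 hops' cost via SW20–SW37.
So from SW20 the first move is to SW37.

SW37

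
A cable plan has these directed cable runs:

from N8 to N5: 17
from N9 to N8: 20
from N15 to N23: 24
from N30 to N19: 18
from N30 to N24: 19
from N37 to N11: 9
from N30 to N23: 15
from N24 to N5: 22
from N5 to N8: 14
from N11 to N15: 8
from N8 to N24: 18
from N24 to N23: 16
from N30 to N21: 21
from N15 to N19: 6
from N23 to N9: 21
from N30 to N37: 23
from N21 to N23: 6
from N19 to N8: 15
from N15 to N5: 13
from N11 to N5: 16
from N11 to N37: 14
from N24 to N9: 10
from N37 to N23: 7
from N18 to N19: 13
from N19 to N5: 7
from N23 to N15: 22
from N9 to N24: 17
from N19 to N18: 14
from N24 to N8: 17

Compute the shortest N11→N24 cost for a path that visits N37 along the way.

Shortest N11→N37: N11 → N37 = 14
Best N37 to N24: N37 → N23 → N9 → N24 costing 45
Total via N37: 14 + 45 = 59.

59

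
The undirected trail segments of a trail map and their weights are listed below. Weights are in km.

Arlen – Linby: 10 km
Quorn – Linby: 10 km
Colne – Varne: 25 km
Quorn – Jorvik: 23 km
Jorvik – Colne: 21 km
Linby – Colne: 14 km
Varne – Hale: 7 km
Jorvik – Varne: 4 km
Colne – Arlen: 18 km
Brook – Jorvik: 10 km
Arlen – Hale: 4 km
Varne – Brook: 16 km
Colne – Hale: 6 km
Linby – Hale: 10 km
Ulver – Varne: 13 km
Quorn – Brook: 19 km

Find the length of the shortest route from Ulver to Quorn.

Shortest distances from Ulver:
Ulver: 0
Varne: 13  (via Ulver)
Jorvik: 17  (via Varne)
Hale: 20  (via Varne)
Arlen: 24  (via Hale)
Colne: 26  (via Hale)
Brook: 27  (via Jorvik)
Linby: 30  (via Hale)
Quorn: 40  (via Jorvik)
Shortest route: Ulver → Varne → Jorvik → Quorn = 40 km.

40 km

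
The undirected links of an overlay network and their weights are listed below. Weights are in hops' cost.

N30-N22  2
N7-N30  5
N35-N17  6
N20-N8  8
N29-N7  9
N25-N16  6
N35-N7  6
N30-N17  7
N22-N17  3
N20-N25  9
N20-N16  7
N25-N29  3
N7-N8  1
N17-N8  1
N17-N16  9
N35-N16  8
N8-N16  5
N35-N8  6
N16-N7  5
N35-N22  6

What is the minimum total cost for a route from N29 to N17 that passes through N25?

15 hops' cost

Shortest N29→N25: N29–N25 = 3
Best N25 to N17: N25–N16–N8–N17 costing 12
Total via N25: 3 + 12 = 15 hops' cost.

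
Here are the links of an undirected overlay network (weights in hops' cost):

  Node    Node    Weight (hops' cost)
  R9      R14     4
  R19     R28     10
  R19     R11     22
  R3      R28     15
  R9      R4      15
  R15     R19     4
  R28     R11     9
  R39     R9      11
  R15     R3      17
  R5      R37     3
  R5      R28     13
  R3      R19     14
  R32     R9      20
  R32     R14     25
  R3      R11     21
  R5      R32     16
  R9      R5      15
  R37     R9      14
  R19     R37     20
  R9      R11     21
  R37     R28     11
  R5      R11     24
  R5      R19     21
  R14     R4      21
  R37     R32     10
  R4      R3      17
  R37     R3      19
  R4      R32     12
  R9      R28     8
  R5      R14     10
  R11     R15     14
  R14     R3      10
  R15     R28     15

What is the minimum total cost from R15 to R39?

Shortest distances from R15:
R15: 0
R19: 4  (via R15)
R11: 14  (via R15)
R28: 14  (via R19)
R3: 17  (via R15)
R9: 22  (via R28)
R37: 24  (via R19)
R5: 25  (via R19)
R14: 26  (via R9)
R39: 33  (via R9)
Shortest route: R15 → R19 → R28 → R9 → R39 = 33 hops' cost.

33 hops' cost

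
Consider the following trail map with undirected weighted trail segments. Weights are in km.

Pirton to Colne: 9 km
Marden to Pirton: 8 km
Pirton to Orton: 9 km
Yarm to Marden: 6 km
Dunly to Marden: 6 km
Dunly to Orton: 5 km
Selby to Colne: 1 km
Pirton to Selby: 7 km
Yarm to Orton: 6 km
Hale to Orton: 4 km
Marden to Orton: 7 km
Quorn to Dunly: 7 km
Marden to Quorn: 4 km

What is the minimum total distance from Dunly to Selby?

Settle nodes by increasing distance from Dunly:
Dunly: 0
Orton: 5  (via Dunly)
Marden: 6  (via Dunly)
Quorn: 7  (via Dunly)
Hale: 9  (via Orton)
Yarm: 11  (via Orton)
Pirton: 14  (via Orton)
Selby: 21  (via Pirton)
Shortest route: Dunly → Orton → Pirton → Selby = 21 km.

21 km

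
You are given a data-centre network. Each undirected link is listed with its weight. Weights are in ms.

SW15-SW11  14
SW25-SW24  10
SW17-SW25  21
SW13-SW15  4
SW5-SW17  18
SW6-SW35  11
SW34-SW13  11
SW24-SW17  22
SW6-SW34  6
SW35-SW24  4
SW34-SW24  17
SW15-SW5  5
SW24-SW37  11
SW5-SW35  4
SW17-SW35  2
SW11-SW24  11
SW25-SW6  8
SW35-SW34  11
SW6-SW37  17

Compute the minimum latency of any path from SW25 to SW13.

25 ms

Settle nodes by increasing distance from SW25:
SW25: 0
SW6: 8  (via SW25)
SW24: 10  (via SW25)
SW35: 14  (via SW24)
SW34: 14  (via SW6)
SW17: 16  (via SW35)
SW5: 18  (via SW35)
SW11: 21  (via SW24)
SW37: 21  (via SW24)
SW15: 23  (via SW5)
SW13: 25  (via SW34)
Shortest route: SW25 → SW6 → SW34 → SW13 = 25 ms.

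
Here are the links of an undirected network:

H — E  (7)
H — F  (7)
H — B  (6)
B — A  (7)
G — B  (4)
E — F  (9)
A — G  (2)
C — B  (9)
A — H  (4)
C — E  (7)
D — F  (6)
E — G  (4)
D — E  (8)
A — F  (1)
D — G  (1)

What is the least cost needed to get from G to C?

11

Candidate routes:
G → D → E → C: 1+8+7 = 16
G → E → C: 4+7 = 11
G → A → B → C: 2+7+9 = 18
G → B → C: 4+9 = 13
The minimum is 11 via G → E → C.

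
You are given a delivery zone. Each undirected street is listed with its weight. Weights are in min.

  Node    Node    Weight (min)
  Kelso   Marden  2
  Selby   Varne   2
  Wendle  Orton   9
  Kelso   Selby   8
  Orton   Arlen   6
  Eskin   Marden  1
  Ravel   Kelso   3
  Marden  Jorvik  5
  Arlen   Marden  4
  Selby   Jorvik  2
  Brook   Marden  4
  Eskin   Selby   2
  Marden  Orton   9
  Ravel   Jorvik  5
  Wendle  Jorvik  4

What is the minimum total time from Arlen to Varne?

9 min

Running Dijkstra from Arlen:
Arlen: 0
Marden: 4  (via Arlen)
Eskin: 5  (via Marden)
Kelso: 6  (via Marden)
Orton: 6  (via Arlen)
Selby: 7  (via Eskin)
Brook: 8  (via Marden)
Varne: 9  (via Selby)
Shortest route: Arlen–Marden–Eskin–Selby–Varne = 9 min.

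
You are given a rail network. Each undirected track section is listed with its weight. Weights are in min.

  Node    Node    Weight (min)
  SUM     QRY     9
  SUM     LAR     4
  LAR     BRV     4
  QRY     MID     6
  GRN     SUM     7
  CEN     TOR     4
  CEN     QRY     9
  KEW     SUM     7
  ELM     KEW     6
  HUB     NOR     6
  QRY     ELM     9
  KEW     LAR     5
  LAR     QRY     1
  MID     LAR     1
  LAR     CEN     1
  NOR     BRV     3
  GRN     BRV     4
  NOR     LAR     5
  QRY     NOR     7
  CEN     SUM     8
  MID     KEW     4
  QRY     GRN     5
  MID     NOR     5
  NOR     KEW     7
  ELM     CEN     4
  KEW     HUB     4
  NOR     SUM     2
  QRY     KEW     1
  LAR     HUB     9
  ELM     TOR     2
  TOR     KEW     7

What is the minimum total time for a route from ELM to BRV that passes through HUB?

Shortest ELM→HUB: ELM → KEW → HUB = 10
Best HUB to BRV: HUB → NOR → BRV costing 9
Total via HUB: 10 + 9 = 19 min.

19 min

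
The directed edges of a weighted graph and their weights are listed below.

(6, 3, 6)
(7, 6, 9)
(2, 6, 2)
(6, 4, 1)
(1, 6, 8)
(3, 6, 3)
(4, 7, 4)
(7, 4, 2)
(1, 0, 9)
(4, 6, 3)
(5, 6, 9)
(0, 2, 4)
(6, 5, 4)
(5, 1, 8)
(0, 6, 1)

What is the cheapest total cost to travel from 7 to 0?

26

Settle nodes by increasing distance from 7:
7: 0
4: 2  (via 7)
6: 5  (via 4)
5: 9  (via 6)
3: 11  (via 6)
1: 17  (via 5)
0: 26  (via 1)
Shortest route: 7 → 4 → 6 → 5 → 1 → 0 = 26.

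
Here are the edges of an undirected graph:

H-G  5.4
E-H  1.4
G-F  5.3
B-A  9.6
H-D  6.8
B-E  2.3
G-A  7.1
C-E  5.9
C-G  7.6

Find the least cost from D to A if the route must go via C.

28.8

Best D to C: D–H–E–C costing 14.1
Best C to A: C–G–A costing 14.7
Total via C: 14.1 + 14.7 = 28.8.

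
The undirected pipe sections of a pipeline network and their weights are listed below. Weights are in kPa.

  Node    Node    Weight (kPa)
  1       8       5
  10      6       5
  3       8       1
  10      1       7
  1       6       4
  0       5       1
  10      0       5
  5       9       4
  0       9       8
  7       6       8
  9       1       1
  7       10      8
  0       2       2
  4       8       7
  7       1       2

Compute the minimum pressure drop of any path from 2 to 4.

20 kPa

Enumerating some paths:
2 - 0 - 10 - 1 - 8 - 4: 2+5+7+5+7 = 26
2 - 0 - 5 - 9 - 1 - 8 - 4: 2+1+4+1+5+7 = 20
2 - 0 - 9 - 1 - 8 - 4: 2+8+1+5+7 = 23
2 - 0 - 10 - 6 - 1 - 8 - 4: 2+5+5+4+5+7 = 28
Cheapest is 2 - 0 - 5 - 9 - 1 - 8 - 4 at 20 kPa.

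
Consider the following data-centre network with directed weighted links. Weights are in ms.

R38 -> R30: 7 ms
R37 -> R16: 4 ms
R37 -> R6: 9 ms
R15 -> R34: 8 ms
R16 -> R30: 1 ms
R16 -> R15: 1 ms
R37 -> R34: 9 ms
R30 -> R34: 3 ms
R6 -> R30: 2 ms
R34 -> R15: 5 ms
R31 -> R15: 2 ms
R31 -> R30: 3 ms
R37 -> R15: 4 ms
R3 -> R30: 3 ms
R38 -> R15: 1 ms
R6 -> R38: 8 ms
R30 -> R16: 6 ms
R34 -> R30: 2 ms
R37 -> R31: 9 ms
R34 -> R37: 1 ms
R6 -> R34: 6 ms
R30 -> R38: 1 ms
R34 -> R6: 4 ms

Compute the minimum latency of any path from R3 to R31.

Enumerating some paths:
R3 - R30 - R34 - R37 - R31: 3+3+1+9 = 16
R3 - R30 - R38 - R15 - R34 - R37 - R31: 3+1+1+8+1+9 = 23
R3 - R30 - R16 - R15 - R34 - R37 - R31: 3+6+1+8+1+9 = 28
Cheapest is R3 - R30 - R34 - R37 - R31 at 16 ms.

16 ms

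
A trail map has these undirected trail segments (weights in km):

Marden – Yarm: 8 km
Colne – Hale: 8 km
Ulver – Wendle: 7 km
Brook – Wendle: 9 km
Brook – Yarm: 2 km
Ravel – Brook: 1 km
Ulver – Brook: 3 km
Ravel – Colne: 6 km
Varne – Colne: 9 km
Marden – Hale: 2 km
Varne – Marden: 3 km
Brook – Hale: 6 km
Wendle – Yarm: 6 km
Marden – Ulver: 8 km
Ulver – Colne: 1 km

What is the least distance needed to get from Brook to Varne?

11 km

Candidate routes:
Brook - Hale - Marden - Varne: 6+2+3 = 11
Brook - Yarm - Marden - Varne: 2+8+3 = 13
Brook - Ulver - Marden - Varne: 3+8+3 = 14
Brook - Ulver - Colne - Varne: 3+1+9 = 13
The minimum is 11 km via Brook - Hale - Marden - Varne.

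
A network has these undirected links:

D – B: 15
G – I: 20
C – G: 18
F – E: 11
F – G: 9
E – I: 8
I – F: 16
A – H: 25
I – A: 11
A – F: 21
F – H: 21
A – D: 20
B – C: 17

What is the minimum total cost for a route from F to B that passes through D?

56

Best F to D: F → A → D costing 41
Shortest D→B: D → B = 15
Total via D: 41 + 15 = 56.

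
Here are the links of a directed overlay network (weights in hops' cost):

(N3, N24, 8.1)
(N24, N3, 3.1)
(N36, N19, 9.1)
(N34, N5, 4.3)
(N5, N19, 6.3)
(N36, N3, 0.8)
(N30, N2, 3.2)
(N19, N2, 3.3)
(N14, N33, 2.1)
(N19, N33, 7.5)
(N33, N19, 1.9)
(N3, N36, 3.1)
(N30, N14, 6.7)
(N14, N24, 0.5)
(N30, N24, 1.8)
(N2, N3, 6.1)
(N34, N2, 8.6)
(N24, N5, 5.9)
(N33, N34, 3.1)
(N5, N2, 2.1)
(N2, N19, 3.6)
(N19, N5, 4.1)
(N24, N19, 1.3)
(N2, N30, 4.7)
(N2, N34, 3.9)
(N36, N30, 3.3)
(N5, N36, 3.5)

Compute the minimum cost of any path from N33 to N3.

Enumerating some paths:
N33 - N19 - N5 - N2 - N3: 1.9+4.1+2.1+6.1 = 14.2
N33 - N34 - N5 - N36 - N3: 3.1+4.3+3.5+0.8 = 11.7
N33 - N19 - N2 - N3: 1.9+3.3+6.1 = 11.3
N33 - N19 - N5 - N36 - N3: 1.9+4.1+3.5+0.8 = 10.3
The minimum is 10.3 hops' cost via N33 - N19 - N5 - N36 - N3.

10.3 hops' cost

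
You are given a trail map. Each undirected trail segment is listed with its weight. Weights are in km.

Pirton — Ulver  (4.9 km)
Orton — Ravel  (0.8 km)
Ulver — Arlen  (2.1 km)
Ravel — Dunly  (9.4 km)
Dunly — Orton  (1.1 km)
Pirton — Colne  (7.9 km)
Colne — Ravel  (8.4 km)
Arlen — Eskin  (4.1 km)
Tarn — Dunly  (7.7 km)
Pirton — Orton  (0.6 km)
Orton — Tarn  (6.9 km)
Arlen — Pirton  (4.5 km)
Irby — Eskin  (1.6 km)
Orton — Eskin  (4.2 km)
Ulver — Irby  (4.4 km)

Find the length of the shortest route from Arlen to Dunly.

6.2 km

Enumerating some paths:
Arlen → Pirton → Orton → Dunly: 4.5+0.6+1.1 = 6.2
Arlen → Ulver → Pirton → Orton → Dunly: 2.1+4.9+0.6+1.1 = 8.7
Cheapest is Arlen → Pirton → Orton → Dunly at 6.2 km.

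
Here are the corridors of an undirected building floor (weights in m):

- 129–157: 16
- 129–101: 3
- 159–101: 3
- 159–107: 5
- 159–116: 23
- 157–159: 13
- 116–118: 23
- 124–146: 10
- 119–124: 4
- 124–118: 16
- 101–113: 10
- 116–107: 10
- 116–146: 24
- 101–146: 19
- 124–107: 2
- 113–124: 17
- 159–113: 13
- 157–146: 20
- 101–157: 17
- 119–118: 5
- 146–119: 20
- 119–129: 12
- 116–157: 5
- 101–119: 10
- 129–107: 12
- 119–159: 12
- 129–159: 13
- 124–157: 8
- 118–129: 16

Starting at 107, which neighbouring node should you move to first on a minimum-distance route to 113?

Enumerating some paths:
107–124–113: 2+17 = 19
107–129–101–113: 12+3+10 = 25
107–159–113: 5+13 = 18
107–124–119–101–113: 2+4+10+10 = 26
The minimum is 18 m via 107–159–113.
So from 107 the first move is to 159.

159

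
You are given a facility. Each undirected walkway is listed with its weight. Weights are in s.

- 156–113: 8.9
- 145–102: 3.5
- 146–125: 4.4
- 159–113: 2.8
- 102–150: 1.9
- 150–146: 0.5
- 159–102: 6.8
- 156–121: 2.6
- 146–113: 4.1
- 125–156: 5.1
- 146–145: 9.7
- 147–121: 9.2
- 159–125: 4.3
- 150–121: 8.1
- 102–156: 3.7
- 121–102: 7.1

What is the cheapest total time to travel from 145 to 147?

19 s

Candidate routes:
145 → 102 → 150 → 121 → 147: 3.5+1.9+8.1+9.2 = 22.7
145 → 102 → 156 → 121 → 147: 3.5+3.7+2.6+9.2 = 19
145 → 102 → 121 → 147: 3.5+7.1+9.2 = 19.8
The minimum is 19 s via 145 → 102 → 156 → 121 → 147.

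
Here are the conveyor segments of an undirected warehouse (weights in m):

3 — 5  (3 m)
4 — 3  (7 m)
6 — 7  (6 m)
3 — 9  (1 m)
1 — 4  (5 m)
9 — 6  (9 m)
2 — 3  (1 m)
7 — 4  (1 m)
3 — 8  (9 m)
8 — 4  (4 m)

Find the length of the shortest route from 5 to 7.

Settle nodes by increasing distance from 5:
5: 0
3: 3  (via 5)
2: 4  (via 3)
9: 4  (via 3)
4: 10  (via 3)
7: 11  (via 4)
Shortest route: 5 → 3 → 4 → 7 = 11 m.

11 m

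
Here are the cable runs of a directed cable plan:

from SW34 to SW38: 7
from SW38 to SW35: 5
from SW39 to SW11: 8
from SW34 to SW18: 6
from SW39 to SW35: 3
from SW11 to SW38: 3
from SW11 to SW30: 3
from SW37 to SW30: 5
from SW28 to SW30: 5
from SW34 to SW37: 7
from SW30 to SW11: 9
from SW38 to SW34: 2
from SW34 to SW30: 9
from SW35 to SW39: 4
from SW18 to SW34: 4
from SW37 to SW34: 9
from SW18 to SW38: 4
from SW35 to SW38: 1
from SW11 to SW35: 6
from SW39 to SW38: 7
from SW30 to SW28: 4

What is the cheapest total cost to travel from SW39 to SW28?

15

Settle nodes by increasing distance from SW39:
SW39: 0
SW35: 3  (via SW39)
SW38: 4  (via SW35)
SW34: 6  (via SW38)
SW11: 8  (via SW39)
SW30: 11  (via SW11)
SW18: 12  (via SW34)
SW37: 13  (via SW34)
SW28: 15  (via SW30)
Shortest route: SW39 → SW11 → SW30 → SW28 = 15.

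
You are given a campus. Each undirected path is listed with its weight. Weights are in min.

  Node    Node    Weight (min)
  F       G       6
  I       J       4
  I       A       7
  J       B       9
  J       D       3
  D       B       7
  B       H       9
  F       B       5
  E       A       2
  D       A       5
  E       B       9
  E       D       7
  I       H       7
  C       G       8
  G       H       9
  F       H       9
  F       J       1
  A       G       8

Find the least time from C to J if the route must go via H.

27 min

Shortest C→H: C → G → H = 17
Shortest H→J: H → F → J = 10
Total via H: 17 + 10 = 27 min.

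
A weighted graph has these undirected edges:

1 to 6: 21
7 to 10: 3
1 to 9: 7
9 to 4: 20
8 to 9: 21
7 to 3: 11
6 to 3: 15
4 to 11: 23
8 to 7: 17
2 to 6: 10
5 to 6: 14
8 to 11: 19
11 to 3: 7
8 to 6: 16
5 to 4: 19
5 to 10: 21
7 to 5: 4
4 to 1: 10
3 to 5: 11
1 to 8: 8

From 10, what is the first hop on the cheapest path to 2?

Enumerating some paths:
10 → 7 → 3 → 6 → 2: 3+11+15+10 = 39
10 → 7 → 5 → 6 → 2: 3+4+14+10 = 31
Cheapest is 10 → 7 → 5 → 6 → 2 at 31.
So from 10 the first move is to 7.

7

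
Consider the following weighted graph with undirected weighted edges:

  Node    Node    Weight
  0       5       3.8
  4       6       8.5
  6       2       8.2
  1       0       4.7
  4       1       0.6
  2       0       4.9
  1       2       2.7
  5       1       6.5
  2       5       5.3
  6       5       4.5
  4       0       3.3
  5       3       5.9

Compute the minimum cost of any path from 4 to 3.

13

Compare a few routes:
4 → 1 → 5 → 3: 0.6+6.5+5.9 = 13
4 → 1 → 0 → 5 → 3: 0.6+4.7+3.8+5.9 = 15
4 → 1 → 2 → 5 → 3: 0.6+2.7+5.3+5.9 = 14.5
4 → 1 → 2 → 0 → 5 → 3: 0.6+2.7+4.9+3.8+5.9 = 17.9
Cheapest is 4 → 1 → 5 → 3 at 13.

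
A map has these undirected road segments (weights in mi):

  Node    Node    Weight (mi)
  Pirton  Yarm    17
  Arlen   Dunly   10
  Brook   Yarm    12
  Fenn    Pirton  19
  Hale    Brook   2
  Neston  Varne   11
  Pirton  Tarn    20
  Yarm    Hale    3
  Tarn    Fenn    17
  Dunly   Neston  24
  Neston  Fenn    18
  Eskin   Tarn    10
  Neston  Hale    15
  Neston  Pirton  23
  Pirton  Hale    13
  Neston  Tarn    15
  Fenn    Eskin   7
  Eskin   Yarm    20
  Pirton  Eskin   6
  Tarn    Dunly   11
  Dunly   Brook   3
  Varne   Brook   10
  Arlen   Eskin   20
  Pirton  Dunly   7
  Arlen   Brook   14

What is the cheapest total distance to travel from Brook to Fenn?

Enumerating some paths:
Brook → Dunly → Tarn → Eskin → Fenn: 3+11+10+7 = 31
Brook → Dunly → Pirton → Eskin → Fenn: 3+7+6+7 = 23
Brook → Dunly → Pirton → Fenn: 3+7+19 = 29
Brook → Hale → Pirton → Eskin → Fenn: 2+13+6+7 = 28
The minimum is 23 mi via Brook → Dunly → Pirton → Eskin → Fenn.

23 mi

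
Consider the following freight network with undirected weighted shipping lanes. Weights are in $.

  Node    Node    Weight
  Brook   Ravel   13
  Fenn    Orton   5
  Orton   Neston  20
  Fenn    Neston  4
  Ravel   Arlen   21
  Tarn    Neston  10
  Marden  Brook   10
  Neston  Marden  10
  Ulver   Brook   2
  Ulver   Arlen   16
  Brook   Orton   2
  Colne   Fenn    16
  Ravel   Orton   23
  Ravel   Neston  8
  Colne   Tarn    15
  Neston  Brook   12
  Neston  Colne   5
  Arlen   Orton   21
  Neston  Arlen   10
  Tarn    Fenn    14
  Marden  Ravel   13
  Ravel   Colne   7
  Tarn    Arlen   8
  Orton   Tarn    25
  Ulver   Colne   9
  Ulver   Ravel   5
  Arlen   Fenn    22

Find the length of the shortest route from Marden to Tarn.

$20

Settle nodes by increasing distance from Marden:
Marden: 0
Neston: 10  (via Marden)
Brook: 10  (via Marden)
Ulver: 12  (via Brook)
Orton: 12  (via Brook)
Ravel: 13  (via Marden)
Fenn: 14  (via Neston)
Colne: 15  (via Neston)
Arlen: 20  (via Neston)
Tarn: 20  (via Neston)
Shortest route: Marden–Neston–Tarn = $20.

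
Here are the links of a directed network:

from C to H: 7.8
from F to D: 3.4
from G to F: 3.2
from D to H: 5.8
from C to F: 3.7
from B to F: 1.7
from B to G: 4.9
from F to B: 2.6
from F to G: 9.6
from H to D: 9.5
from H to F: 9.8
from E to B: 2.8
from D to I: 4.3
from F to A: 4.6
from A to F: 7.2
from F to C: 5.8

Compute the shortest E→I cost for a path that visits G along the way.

Shortest E→G: E–B–G = 7.7
Shortest G→I: G–F–D–I = 10.9
Total via G: 7.7 + 10.9 = 18.6.

18.6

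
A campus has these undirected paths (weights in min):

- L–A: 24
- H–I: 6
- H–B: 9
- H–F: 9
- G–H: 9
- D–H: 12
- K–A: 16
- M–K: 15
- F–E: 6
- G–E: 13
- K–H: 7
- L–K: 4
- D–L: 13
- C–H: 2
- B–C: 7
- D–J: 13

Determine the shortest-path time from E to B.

Compare a few routes:
E–G–H–C–B: 13+9+2+7 = 31
E–F–H–B: 6+9+9 = 24
The minimum is 24 min via E–F–H–B.

24 min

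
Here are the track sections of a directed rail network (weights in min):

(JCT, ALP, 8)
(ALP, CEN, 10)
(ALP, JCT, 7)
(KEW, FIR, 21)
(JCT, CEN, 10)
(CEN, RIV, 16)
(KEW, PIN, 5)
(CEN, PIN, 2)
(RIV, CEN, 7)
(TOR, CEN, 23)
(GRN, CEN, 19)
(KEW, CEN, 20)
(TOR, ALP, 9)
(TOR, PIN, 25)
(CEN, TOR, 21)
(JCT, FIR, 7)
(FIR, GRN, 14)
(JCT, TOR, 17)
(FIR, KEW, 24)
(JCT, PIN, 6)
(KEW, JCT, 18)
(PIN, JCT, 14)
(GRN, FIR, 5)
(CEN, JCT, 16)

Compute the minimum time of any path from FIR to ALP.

Candidate routes:
FIR → KEW → PIN → JCT → ALP: 24+5+14+8 = 51
FIR → GRN → CEN → JCT → ALP: 14+19+16+8 = 57
FIR → KEW → JCT → ALP: 24+18+8 = 50
FIR → GRN → CEN → PIN → JCT → ALP: 14+19+2+14+8 = 57
The minimum is 50 min via FIR → KEW → JCT → ALP.

50 min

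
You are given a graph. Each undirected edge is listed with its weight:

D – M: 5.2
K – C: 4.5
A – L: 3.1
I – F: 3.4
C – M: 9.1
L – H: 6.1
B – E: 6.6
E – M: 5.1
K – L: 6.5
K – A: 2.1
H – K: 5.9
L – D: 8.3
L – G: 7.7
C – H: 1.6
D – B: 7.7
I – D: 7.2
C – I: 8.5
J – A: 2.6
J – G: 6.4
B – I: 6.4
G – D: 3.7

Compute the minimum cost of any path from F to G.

Running Dijkstra from F:
F: 0
I: 3.4  (via F)
B: 9.8  (via I)
D: 10.6  (via I)
C: 11.9  (via I)
H: 13.5  (via C)
G: 14.3  (via D)
Shortest route: F → I → D → G = 14.3.

14.3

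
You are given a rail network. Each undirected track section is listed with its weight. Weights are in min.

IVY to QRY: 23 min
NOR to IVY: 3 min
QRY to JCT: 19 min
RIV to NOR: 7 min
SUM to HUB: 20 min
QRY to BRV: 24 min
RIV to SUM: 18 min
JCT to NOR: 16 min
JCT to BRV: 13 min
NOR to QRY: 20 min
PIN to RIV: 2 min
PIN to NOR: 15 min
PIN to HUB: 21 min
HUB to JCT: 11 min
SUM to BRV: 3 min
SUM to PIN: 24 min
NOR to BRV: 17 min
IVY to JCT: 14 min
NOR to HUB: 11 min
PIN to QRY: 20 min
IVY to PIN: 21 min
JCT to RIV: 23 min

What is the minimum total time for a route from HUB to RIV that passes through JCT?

34 min

Best HUB to JCT: HUB–JCT costing 11
Shortest JCT→RIV: JCT–RIV = 23
Total via JCT: 11 + 23 = 34 min.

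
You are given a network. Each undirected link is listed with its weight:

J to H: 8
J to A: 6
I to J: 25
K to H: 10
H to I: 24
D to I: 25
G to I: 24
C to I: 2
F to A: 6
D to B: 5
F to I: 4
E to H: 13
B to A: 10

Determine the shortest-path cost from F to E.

33

Compare a few routes:
F–I–D–B–A–J–H–E: 4+25+5+10+6+8+13 = 71
F–I–H–E: 4+24+13 = 41
F–I–J–H–E: 4+25+8+13 = 50
F–A–J–H–E: 6+6+8+13 = 33
Cheapest is F–A–J–H–E at 33.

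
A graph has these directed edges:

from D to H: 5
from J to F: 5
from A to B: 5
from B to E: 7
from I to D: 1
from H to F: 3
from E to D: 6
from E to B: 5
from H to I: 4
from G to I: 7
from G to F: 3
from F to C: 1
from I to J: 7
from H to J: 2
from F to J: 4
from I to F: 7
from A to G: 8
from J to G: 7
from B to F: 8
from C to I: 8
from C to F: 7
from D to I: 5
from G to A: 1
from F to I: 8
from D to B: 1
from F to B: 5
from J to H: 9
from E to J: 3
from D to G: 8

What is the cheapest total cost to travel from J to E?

17

Running Dijkstra from J:
J: 0
F: 5  (via J)
C: 6  (via F)
G: 7  (via J)
A: 8  (via G)
H: 9  (via J)
B: 10  (via F)
I: 13  (via F)
D: 14  (via I)
E: 17  (via B)
Shortest route: J → F → B → E = 17.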